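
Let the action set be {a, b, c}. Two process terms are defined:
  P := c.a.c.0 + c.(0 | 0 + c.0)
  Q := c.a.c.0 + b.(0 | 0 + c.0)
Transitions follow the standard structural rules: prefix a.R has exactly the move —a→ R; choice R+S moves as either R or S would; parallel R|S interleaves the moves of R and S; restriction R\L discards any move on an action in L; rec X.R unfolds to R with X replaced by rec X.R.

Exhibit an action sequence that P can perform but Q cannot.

Reachable graph of P (5 states):
  u0 = c.a.c.0 + c.(0 | 0 + c.0) has moves -c-> u1, -c-> u2
  u1 = 0 | 0 + c.0 has moves -c-> u3
  u2 = a.c.0 has moves -a-> u4
  u3 = 0 has moves deadlocked
  u4 = c.0 has moves -c-> u3
Reachable graph of Q (5 states):
  v0 = c.a.c.0 + b.(0 | 0 + c.0) has moves -b-> v1, -c-> v2
  v1 = 0 | 0 + c.0 has moves -c-> v3
  v2 = a.c.0 has moves -a-> v4
  v3 = 0 has moves deadlocked
  v4 = c.0 has moves -c-> v3
Trace ⟨cc⟩ through P, begin at {u0}:
  [1] c ⇒ {u1, u2}
  [2] c ⇒ {u3}
  P completes σ.
Trace ⟨cc⟩ through Q, begin at {v0}:
  [1] c ⇒ {v2}
  [2] c ⇒ ∅  — Q cannot continue

cc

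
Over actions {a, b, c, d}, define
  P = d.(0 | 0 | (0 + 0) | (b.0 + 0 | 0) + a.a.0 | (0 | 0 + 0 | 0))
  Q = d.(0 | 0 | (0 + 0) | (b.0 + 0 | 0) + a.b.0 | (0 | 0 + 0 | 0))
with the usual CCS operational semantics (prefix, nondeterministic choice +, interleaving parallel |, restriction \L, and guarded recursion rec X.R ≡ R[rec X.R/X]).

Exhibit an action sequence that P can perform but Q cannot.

Reachable graph of P (5 states):
  u0 = d.(0 | 0 | (0 + 0) | (b.0 + 0 | 0) + a.a.0 | (0 | 0 + 0 | 0)) → -d-> u1
  u1 = 0 | 0 | (0 + 0) | (b.0 + 0 | 0) + a.a.0 | (0 | 0 + 0 | 0) → -a-> u2, -b-> u3
  u2 = a.0 | (0 | 0 + 0 | 0) → -a-> u4
  u3 = 0 | 0 | (0 + 0) | 0 → ∅
  u4 = 0 | (0 | 0 + 0 | 0) → ∅
Reachable graph of Q (5 states):
  v0 = d.(0 | 0 | (0 + 0) | (b.0 + 0 | 0) + a.b.0 | (0 | 0 + 0 | 0)) → -d-> v1
  v1 = 0 | 0 | (0 + 0) | (b.0 + 0 | 0) + a.b.0 | (0 | 0 + 0 | 0) → -a-> v2, -b-> v3
  v2 = b.0 | (0 | 0 + 0 | 0) → -b-> v4
  v3 = 0 | 0 | (0 + 0) | 0 → ∅
  v4 = 0 | (0 | 0 + 0 | 0) → ∅
Trace ⟨daa⟩ through P, begin at {u0}:
  [1] d ⇒ {u1}
  [2] a ⇒ {u2}
  [3] a ⇒ {u4}
  P completes σ.
Trace ⟨daa⟩ through Q, begin at {v0}:
  [1] d ⇒ {v1}
  [2] a ⇒ {v2}
  [3] a ⇒ no successor for Q

daa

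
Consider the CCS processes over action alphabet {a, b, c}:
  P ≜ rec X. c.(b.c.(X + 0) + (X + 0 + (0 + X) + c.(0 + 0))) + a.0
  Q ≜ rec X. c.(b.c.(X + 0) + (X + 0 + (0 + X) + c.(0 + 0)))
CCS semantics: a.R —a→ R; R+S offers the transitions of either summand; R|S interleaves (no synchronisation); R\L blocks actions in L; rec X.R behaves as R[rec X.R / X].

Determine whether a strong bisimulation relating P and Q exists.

NO

LTS(P): 6 reachable states
  s0 = rec X. c.(b.c.(X + 0) + (X + 0 + (0 + X) + c.(0 + 0))) + a.0 :: —a→ s1, —c→ s2
  s1 = 0 :: ∅
  s2 = b.c.((rec X. c.(b.c.(X + 0) + (X + 0 + (0 + X) + c.(0 + 0))) + a.0) + 0) + ((rec X. c.(b.c.(X + 0) + (X + 0 + (0 + X) + c.(0 + 0))) + a.0) + 0 + (0 + (rec X. c.(b.c.(X + 0) + (X + 0 + (0 + X) + c.(0 + 0))) + a.0)) + c.(0 + 0)) :: —a→ s1, —b→ s3, —c→ s2, —c→ s4
  s3 = c.((rec X. c.(b.c.(X + 0) + (X + 0 + (0 + X) + c.(0 + 0))) + a.0) + 0) :: —c→ s5
  s4 = 0 + 0 :: ∅
  s5 = (rec X. c.(b.c.(X + 0) + (X + 0 + (0 + X) + c.(0 + 0))) + a.0) + 0 :: —a→ s1, —c→ s2
LTS(Q): 5 reachable states
  t0 = rec X. c.(b.c.(X + 0) + (X + 0 + (0 + X) + c.(0 + 0))) :: —c→ t1
  t1 = b.c.((rec X. c.(b.c.(X + 0) + (X + 0 + (0 + X) + c.(0 + 0)))) + 0) + ((rec X. c.(b.c.(X + 0) + (X + 0 + (0 + X) + c.(0 + 0)))) + 0 + (0 + (rec X. c.(b.c.(X + 0) + (X + 0 + (0 + X) + c.(0 + 0))))) + c.(0 + 0)) :: —b→ t2, —c→ t1, —c→ t3
  t2 = c.((rec X. c.(b.c.(X + 0) + (X + 0 + (0 + X) + c.(0 + 0)))) + 0) :: —c→ t4
  t3 = 0 + 0 :: ∅
  t4 = (rec X. c.(b.c.(X + 0) + (X + 0 + (0 + X) + c.(0 + 0)))) + 0 :: —c→ t1
Partition-refinement fixed point:
  B0 = {s0, s5}
  B1 = {s2}
  B2 = {s3}
  B3 = {s1, s4, t3}
  B4 = {t0, t4}
  B5 = {t1}
  B6 = {t2}
s0 ∈ B0, t0 ∈ B4 → different blocks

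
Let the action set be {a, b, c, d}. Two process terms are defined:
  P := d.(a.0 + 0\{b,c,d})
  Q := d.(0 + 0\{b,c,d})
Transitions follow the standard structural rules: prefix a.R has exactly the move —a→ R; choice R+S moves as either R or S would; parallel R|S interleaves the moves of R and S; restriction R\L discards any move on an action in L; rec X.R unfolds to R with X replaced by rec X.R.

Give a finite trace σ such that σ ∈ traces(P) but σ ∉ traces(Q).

LTS(P): 3 reachable states
  m0 = d.(a.0 + 0\{b,c,d}) has moves ··d··> m1
  m1 = a.0 + 0\{b,c,d} has moves ··a··> m2
  m2 = 0 has moves deadlocked
LTS(Q): 2 reachable states
  n0 = d.(0 + 0\{b,c,d}) has moves ··d··> n1
  n1 = 0 + 0\{b,c,d} has moves deadlocked
Run σ = ⟨da⟩ on P: start {m0}
  [1] d ⇒ {m1}
  [2] a ⇒ {m2}
  — P admits the full trace.
Run σ = ⟨da⟩ on Q: start {n0}
  [1] d ⇒ {n1}
  [2] a ⇒ ∅  — Q cannot continue

da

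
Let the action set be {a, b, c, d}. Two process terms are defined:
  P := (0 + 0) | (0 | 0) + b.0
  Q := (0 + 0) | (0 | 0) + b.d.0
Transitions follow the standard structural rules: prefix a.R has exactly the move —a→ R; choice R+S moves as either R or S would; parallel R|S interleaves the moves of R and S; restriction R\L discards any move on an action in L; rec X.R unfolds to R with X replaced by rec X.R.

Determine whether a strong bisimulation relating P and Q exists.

LTS(P): 2 reachable states
  m0 = (0 + 0) | (0 | 0) + b.0 :: —b→ m1
  m1 = 0 :: ∅
LTS(Q): 3 reachable states
  n0 = (0 + 0) | (0 | 0) + b.d.0 :: —b→ n1
  n1 = d.0 :: —d→ n2
  n2 = 0 :: ∅
Bisimilarity quotient blocks:
  B0 = {m0}
  B1 = {m1, n2}
  B2 = {n0}
  B3 = {n1}
m0 ∈ B0, n0 ∈ B2 → different blocks

P ≁ Q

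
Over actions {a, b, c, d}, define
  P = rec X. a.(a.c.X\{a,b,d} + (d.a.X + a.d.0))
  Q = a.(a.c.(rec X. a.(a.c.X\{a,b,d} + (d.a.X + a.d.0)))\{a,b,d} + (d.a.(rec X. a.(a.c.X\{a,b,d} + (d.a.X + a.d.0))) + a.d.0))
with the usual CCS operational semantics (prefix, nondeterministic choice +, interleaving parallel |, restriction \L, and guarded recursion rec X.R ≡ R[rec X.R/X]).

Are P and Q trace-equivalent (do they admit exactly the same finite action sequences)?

Reachable graph of P (7 states):
  m0 = rec X. a.(a.c.X\{a,b,d} + (d.a.X + a.d.0)) ⊢ =a=> m1
  m1 = a.c.(rec X. a.(a.c.X\{a,b,d} + (d.a.X + a.d.0)))\{a,b,d} + (d.a.(rec X. a.(a.c.X\{a,b,d} + (d.a.X + a.d.0))) + a.d.0) ⊢ =a=> m2, =a=> m3, =d=> m4
  m2 = c.(rec X. a.(a.c.X\{a,b,d} + (d.a.X + a.d.0)))\{a,b,d} ⊢ =c=> m5
  m3 = d.0 ⊢ =d=> m6
  m4 = a.(rec X. a.(a.c.X\{a,b,d} + (d.a.X + a.d.0))) ⊢ =a=> m0
  m5 = (rec X. a.(a.c.X\{a,b,d} + (d.a.X + a.d.0)))\{a,b,d} ⊢ ∅
  m6 = 0 ⊢ ∅
Reachable graph of Q (8 states):
  n0 = a.(a.c.(rec X. a.(a.c.X\{a,b,d} + (d.a.X + a.d.0)))\{a,b,d} + (d.a.(rec X. a.(a.c.X\{a,b,d} + (d.a.X + a.d.0))) + a.d.0)) ⊢ =a=> n1
  n1 = a.c.(rec X. a.(a.c.X\{a,b,d} + (d.a.X + a.d.0)))\{a,b,d} + (d.a.(rec X. a.(a.c.X\{a,b,d} + (d.a.X + a.d.0))) + a.d.0) ⊢ =a=> n2, =a=> n3, =d=> n4
  n2 = c.(rec X. a.(a.c.X\{a,b,d} + (d.a.X + a.d.0)))\{a,b,d} ⊢ =c=> n5
  n3 = d.0 ⊢ =d=> n6
  n4 = a.(rec X. a.(a.c.X\{a,b,d} + (d.a.X + a.d.0))) ⊢ =a=> n7
  n5 = (rec X. a.(a.c.X\{a,b,d} + (d.a.X + a.d.0)))\{a,b,d} ⊢ ∅
  n6 = 0 ⊢ ∅
  n7 = rec X. a.(a.c.X\{a,b,d} + (d.a.X + a.d.0)) ⊢ =a=> n1
Coarsest stable partition (strong bisimilarity classes):
  B0 = {m0, n0, n7}
  B1 = {m1, n1}
  B2 = {m2, n2}
  B3 = {m5, m6, n5, n6}
  B4 = {m4, n4}
  B5 = {m3, n3}
m0 ∈ B0, n0 ∈ B0 → same block
Bisimilar ⇒ trace-equivalent.

YES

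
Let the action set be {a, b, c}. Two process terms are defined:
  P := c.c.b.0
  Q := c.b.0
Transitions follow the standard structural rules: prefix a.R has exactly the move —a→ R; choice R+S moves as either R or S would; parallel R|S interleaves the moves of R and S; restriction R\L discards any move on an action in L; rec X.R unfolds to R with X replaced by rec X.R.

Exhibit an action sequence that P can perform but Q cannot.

cc

Reachable graph of P (4 states):
  p0 = c.c.b.0 has moves —c→ p1
  p1 = c.b.0 has moves —c→ p2
  p2 = b.0 has moves —b→ p3
  p3 = 0 has moves ·
Reachable graph of Q (3 states):
  q0 = c.b.0 has moves —c→ q1
  q1 = b.0 has moves —b→ q2
  q2 = 0 has moves ·
Executing cc from P (initial set {p0}):
  step 1 (c): {p1}
  step 2 (c): {p2}
  — P admits the full trace.
Executing cc from Q (initial set {q0}):
  step 1 (c): {q1}
  step 2 (c): no successor for Q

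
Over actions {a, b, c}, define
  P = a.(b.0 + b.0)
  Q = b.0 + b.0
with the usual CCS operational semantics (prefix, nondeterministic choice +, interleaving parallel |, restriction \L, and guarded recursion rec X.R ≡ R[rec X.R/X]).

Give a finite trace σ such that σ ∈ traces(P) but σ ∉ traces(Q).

LTS(P): 3 reachable states
  u0 = a.(b.0 + b.0) | -a-> u1
  u1 = b.0 + b.0 | -b-> u2
  u2 = 0 | ∅
LTS(Q): 2 reachable states
  v0 = b.0 + b.0 | -b-> v1
  v1 = 0 | ∅
Trace ⟨a⟩ through P, begin at {u0}:
  step 1 (a): {u1}
  P completes σ.
Trace ⟨a⟩ through Q, begin at {v0}:
  step 1 (a): ∅  — Q cannot continue

a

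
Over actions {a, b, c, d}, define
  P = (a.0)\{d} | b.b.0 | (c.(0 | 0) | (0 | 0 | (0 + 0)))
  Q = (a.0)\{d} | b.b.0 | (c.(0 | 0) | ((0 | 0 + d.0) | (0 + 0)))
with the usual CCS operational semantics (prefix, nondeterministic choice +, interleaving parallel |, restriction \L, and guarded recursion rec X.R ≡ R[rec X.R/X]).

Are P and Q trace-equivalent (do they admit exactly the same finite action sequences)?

traces(P) ≠ traces(Q) — witness ⟨d⟩

P's transition system — 12 states:
  s0 = (a.0)\{d} | b.b.0 | (c.(0 | 0) | (0 | 0 | (0 + 0))) → =a=> s1, =b=> s2, =c=> s3
  s1 = 0\{d} | b.b.0 | (c.(0 | 0) | (0 | 0 | (0 + 0))) → =b=> s4, =c=> s5
  s2 = (a.0)\{d} | b.0 | (c.(0 | 0) | (0 | 0 | (0 + 0))) → =a=> s4, =b=> s6, =c=> s7
  s3 = (a.0)\{d} | b.b.0 | (0 | 0 | (0 | 0 | (0 + 0))) → =a=> s5, =b=> s7
  s4 = 0\{d} | b.0 | (c.(0 | 0) | (0 | 0 | (0 + 0))) → =b=> s8, =c=> s9
  s5 = 0\{d} | b.b.0 | (0 | 0 | (0 | 0 | (0 + 0))) → =b=> s9
  s6 = (a.0)\{d} | 0 | (c.(0 | 0) | (0 | 0 | (0 + 0))) → =a=> s8, =c=> s10
  s7 = (a.0)\{d} | b.0 | (0 | 0 | (0 | 0 | (0 + 0))) → =a=> s9, =b=> s10
  s8 = 0\{d} | 0 | (c.(0 | 0) | (0 | 0 | (0 + 0))) → =c=> s11
  s9 = 0\{d} | b.0 | (0 | 0 | (0 | 0 | (0 + 0))) → =b=> s11
  s10 = (a.0)\{d} | 0 | (0 | 0 | (0 | 0 | (0 + 0))) → =a=> s11
  s11 = 0\{d} | 0 | (0 | 0 | (0 | 0 | (0 + 0))) → stopped
Q's transition system — 24 states:
  t0 = (a.0)\{d} | b.b.0 | (c.(0 | 0) | ((0 | 0 + d.0) | (0 + 0))) → =a=> t1, =b=> t2, =c=> t3, =d=> t4
  t1 = 0\{d} | b.b.0 | (c.(0 | 0) | ((0 | 0 + d.0) | (0 + 0))) → =b=> t5, =c=> t6, =d=> t7
  t2 = (a.0)\{d} | b.0 | (c.(0 | 0) | ((0 | 0 + d.0) | (0 + 0))) → =a=> t5, =b=> t8, =c=> t9, =d=> t10
  t3 = (a.0)\{d} | b.b.0 | (0 | 0 | ((0 | 0 + d.0) | (0 + 0))) → =a=> t6, =b=> t9, =d=> t11
  t4 = (a.0)\{d} | b.b.0 | (c.(0 | 0) | (0 | (0 + 0))) → =a=> t7, =b=> t10, =c=> t11
  t5 = 0\{d} | b.0 | (c.(0 | 0) | ((0 | 0 + d.0) | (0 + 0))) → =b=> t12, =c=> t13, =d=> t14
  t6 = 0\{d} | b.b.0 | (0 | 0 | ((0 | 0 + d.0) | (0 + 0))) → =b=> t13, =d=> t15
  t7 = 0\{d} | b.b.0 | (c.(0 | 0) | (0 | (0 + 0))) → =b=> t14, =c=> t15
  t8 = (a.0)\{d} | 0 | (c.(0 | 0) | ((0 | 0 + d.0) | (0 + 0))) → =a=> t12, =c=> t16, =d=> t17
  t9 = (a.0)\{d} | b.0 | (0 | 0 | ((0 | 0 + d.0) | (0 + 0))) → =a=> t13, =b=> t16, =d=> t18
  t10 = (a.0)\{d} | b.0 | (c.(0 | 0) | (0 | (0 + 0))) → =a=> t14, =b=> t17, =c=> t18
  t11 = (a.0)\{d} | b.b.0 | (0 | 0 | (0 | (0 + 0))) → =a=> t15, =b=> t18
  t12 = 0\{d} | 0 | (c.(0 | 0) | ((0 | 0 + d.0) | (0 + 0))) → =c=> t19, =d=> t20
  t13 = 0\{d} | b.0 | (0 | 0 | ((0 | 0 + d.0) | (0 + 0))) → =b=> t19, =d=> t21
  t14 = 0\{d} | b.0 | (c.(0 | 0) | (0 | (0 + 0))) → =b=> t20, =c=> t21
  t15 = 0\{d} | b.b.0 | (0 | 0 | (0 | (0 + 0))) → =b=> t21
  t16 = (a.0)\{d} | 0 | (0 | 0 | ((0 | 0 + d.0) | (0 + 0))) → =a=> t19, =d=> t22
  t17 = (a.0)\{d} | 0 | (c.(0 | 0) | (0 | (0 + 0))) → =a=> t20, =c=> t22
  t18 = (a.0)\{d} | b.0 | (0 | 0 | (0 | (0 + 0))) → =a=> t21, =b=> t22
  t19 = 0\{d} | 0 | (0 | 0 | ((0 | 0 + d.0) | (0 + 0))) → =d=> t23
  t20 = 0\{d} | 0 | (c.(0 | 0) | (0 | (0 + 0))) → =c=> t23
  t21 = 0\{d} | b.0 | (0 | 0 | (0 | (0 + 0))) → =b=> t23
  t22 = (a.0)\{d} | 0 | (0 | 0 | (0 | (0 + 0))) → =a=> t23
  t23 = 0\{d} | 0 | (0 | 0 | (0 | (0 + 0))) → stopped
Run σ = ⟨d⟩ on Q: start {t0}
  after d @ step 1: {t4}
  Q completes σ.
Run σ = ⟨d⟩ on P: start {s0}
  after d @ step 1: no successor for P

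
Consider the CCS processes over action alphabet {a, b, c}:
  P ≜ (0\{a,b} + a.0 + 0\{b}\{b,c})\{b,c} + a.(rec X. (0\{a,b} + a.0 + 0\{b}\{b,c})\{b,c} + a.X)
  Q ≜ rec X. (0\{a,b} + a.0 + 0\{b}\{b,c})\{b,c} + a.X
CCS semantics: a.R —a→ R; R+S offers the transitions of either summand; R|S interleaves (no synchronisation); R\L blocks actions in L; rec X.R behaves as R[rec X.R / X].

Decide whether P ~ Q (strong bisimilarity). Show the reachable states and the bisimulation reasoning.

LTS(P): 3 reachable states
  p0 = (0\{a,b} + a.0 + 0\{b}\{b,c})\{b,c} + a.(rec X. (0\{a,b} + a.0 + 0\{b}\{b,c})\{b,c} + a.X) | ··a··> p1, ··a··> p2
  p1 = 0\{b,c} | ∅
  p2 = rec X. (0\{a,b} + a.0 + 0\{b}\{b,c})\{b,c} + a.X | ··a··> p1, ··a··> p2
LTS(Q): 2 reachable states
  q0 = rec X. (0\{a,b} + a.0 + 0\{b}\{b,c})\{b,c} + a.X | ··a··> q0, ··a··> q1
  q1 = 0\{b,c} | ∅
Coarsest stable partition (strong bisimilarity classes):
  B0 = {p0, p2, q0}
  B1 = {p1, q1}
p0 ∈ B0, q0 ∈ B0 → same block

P ~ Q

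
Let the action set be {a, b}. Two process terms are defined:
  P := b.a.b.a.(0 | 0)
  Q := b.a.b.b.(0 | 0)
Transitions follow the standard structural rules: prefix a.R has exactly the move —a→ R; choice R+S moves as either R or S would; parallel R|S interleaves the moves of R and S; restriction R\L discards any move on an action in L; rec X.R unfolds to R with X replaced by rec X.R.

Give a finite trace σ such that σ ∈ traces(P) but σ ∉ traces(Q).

Reachable graph of P (5 states):
  s0 = b.a.b.a.(0 | 0) → —b→ s1
  s1 = a.b.a.(0 | 0) → —a→ s2
  s2 = b.a.(0 | 0) → —b→ s3
  s3 = a.(0 | 0) → —a→ s4
  s4 = 0 | 0 → deadlocked
Reachable graph of Q (5 states):
  t0 = b.a.b.b.(0 | 0) → —b→ t1
  t1 = a.b.b.(0 | 0) → —a→ t2
  t2 = b.b.(0 | 0) → —b→ t3
  t3 = b.(0 | 0) → —b→ t4
  t4 = 0 | 0 → deadlocked
Executing baba from P (initial set {s0}):
  after b @ step 1: {s1}
  after a @ step 2: {s2}
  after b @ step 3: {s3}
  after a @ step 4: {s4}
  — P admits the full trace.
Executing baba from Q (initial set {t0}):
  after b @ step 1: {t1}
  after a @ step 2: {t2}
  after b @ step 3: {t3}
  after a @ step 4: ∅ (Q stuck)

baba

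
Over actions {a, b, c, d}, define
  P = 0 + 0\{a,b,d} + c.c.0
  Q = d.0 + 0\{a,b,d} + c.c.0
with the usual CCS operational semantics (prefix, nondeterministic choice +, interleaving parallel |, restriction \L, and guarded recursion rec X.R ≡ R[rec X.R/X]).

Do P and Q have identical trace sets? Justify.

Reachable graph of P (3 states):
  s0 = 0 + 0\{a,b,d} + c.c.0 → --c--▸ s1
  s1 = c.0 → --c--▸ s2
  s2 = 0 → ·
Reachable graph of Q (3 states):
  t0 = d.0 + 0\{a,b,d} + c.c.0 → --c--▸ t1, --d--▸ t2
  t1 = c.0 → --c--▸ t2
  t2 = 0 → ·
Trace ⟨d⟩ through Q, begin at {t0}:
  after d @ step 1: {t2}
  ✓ Q
Trace ⟨d⟩ through P, begin at {s0}:
  after d @ step 1: ∅  — P cannot continue

NO — witness ⟨d⟩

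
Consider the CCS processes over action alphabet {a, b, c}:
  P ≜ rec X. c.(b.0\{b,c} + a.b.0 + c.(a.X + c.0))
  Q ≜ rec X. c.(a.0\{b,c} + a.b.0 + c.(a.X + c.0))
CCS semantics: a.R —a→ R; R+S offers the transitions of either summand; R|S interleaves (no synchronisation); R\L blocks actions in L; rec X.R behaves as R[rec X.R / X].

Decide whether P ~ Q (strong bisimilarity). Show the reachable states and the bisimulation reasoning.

P ≁ Q

LTS(P): 6 reachable states
  m0 = rec X. c.(b.0\{b,c} + a.b.0 + c.(a.X + c.0)) | —c→ m1
  m1 = b.0\{b,c} + a.b.0 + c.(a.(rec X. c.(b.0\{b,c} + a.b.0 + c.(a.X + c.0))) + c.0) | —a→ m2, —b→ m3, —c→ m4
  m2 = b.0 | —b→ m5
  m3 = 0\{b,c} | ∅
  m4 = a.(rec X. c.(b.0\{b,c} + a.b.0 + c.(a.X + c.0))) + c.0 | —a→ m0, —c→ m5
  m5 = 0 | ∅
LTS(Q): 6 reachable states
  n0 = rec X. c.(a.0\{b,c} + a.b.0 + c.(a.X + c.0)) | —c→ n1
  n1 = a.0\{b,c} + a.b.0 + c.(a.(rec X. c.(a.0\{b,c} + a.b.0 + c.(a.X + c.0))) + c.0) | —a→ n2, —a→ n3, —c→ n4
  n2 = 0\{b,c} | ∅
  n3 = b.0 | —b→ n5
  n4 = a.(rec X. c.(a.0\{b,c} + a.b.0 + c.(a.X + c.0))) + c.0 | —a→ n0, —c→ n5
  n5 = 0 | ∅
Coarsest stable partition (strong bisimilarity classes):
  B0 = {m0}
  B1 = {m1}
  B2 = {m3, m5, n2, n5}
  B3 = {m4}
  B4 = {m2, n3}
  B5 = {n0}
  B6 = {n1}
  B7 = {n4}
m0 ∈ B0, n0 ∈ B5 → different blocks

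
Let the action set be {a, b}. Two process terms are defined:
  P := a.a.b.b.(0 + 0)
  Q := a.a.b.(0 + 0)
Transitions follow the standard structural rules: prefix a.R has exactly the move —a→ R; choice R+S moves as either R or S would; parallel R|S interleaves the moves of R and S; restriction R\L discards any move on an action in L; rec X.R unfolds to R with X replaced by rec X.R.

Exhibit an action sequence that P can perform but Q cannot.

Reachable graph of P (5 states):
  u0 = a.a.b.b.(0 + 0) → =a=> u1
  u1 = a.b.b.(0 + 0) → =a=> u2
  u2 = b.b.(0 + 0) → =b=> u3
  u3 = b.(0 + 0) → =b=> u4
  u4 = 0 + 0 → ·
Reachable graph of Q (4 states):
  v0 = a.a.b.(0 + 0) → =a=> v1
  v1 = a.b.(0 + 0) → =a=> v2
  v2 = b.(0 + 0) → =b=> v3
  v3 = 0 + 0 → ·
Executing aabb from P (initial set {u0}):
  after a @ step 1: {u1}
  after a @ step 2: {u2}
  after b @ step 3: {u3}
  after b @ step 4: {u4}
  ✓ P
Executing aabb from Q (initial set {v0}):
  after a @ step 1: {v1}
  after a @ step 2: {v2}
  after b @ step 3: {v3}
  after b @ step 4: no successor for Q

aabb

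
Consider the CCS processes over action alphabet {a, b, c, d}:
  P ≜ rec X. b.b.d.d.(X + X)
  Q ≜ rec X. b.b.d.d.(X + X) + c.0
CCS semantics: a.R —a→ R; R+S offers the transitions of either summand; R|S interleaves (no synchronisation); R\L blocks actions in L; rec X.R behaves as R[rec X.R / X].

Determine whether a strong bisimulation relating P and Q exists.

P's transition system — 5 states:
  m0 = rec X. b.b.d.d.(X + X) → =b=> m1
  m1 = b.d.d.((rec X. b.b.d.d.(X + X)) + (rec X. b.b.d.d.(X + X))) → =b=> m2
  m2 = d.d.((rec X. b.b.d.d.(X + X)) + (rec X. b.b.d.d.(X + X))) → =d=> m3
  m3 = d.((rec X. b.b.d.d.(X + X)) + (rec X. b.b.d.d.(X + X))) → =d=> m4
  m4 = (rec X. b.b.d.d.(X + X)) + (rec X. b.b.d.d.(X + X)) → =b=> m1
Q's transition system — 6 states:
  n0 = rec X. b.b.d.d.(X + X) + c.0 → =b=> n1, =c=> n2
  n1 = b.d.d.((rec X. b.b.d.d.(X + X) + c.0) + (rec X. b.b.d.d.(X + X) + c.0)) → =b=> n3
  n2 = 0 → deadlocked
  n3 = d.d.((rec X. b.b.d.d.(X + X) + c.0) + (rec X. b.b.d.d.(X + X) + c.0)) → =d=> n4
  n4 = d.((rec X. b.b.d.d.(X + X) + c.0) + (rec X. b.b.d.d.(X + X) + c.0)) → =d=> n5
  n5 = (rec X. b.b.d.d.(X + X) + c.0) + (rec X. b.b.d.d.(X + X) + c.0) → =b=> n1, =c=> n2
Coarsest stable partition (strong bisimilarity classes):
  B0 = {m0, m4}
  B1 = {m1}
  B2 = {m2}
  B3 = {m3}
  B4 = {n0, n5}
  B5 = {n1}
  B6 = {n3}
  B7 = {n4}
  B8 = {n2}
m0 ∈ B0, n0 ∈ B4 → different blocks

NO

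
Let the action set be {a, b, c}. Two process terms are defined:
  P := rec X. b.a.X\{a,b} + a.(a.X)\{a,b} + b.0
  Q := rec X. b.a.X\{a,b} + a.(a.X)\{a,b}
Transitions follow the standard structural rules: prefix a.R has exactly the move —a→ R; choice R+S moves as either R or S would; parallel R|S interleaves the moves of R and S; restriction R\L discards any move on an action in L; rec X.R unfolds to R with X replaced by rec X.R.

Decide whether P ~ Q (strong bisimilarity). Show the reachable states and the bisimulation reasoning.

P's transition system — 5 states:
  s0 = rec X. b.a.X\{a,b} + a.(a.X)\{a,b} + b.0 | —a→ s1, —b→ s2, —b→ s3
  s1 = (a.(rec X. b.a.X\{a,b} + a.(a.X)\{a,b} + b.0))\{a,b} | ·
  s2 = 0 | ·
  s3 = a.(rec X. b.a.X\{a,b} + a.(a.X)\{a,b} + b.0)\{a,b} | —a→ s4
  s4 = (rec X. b.a.X\{a,b} + a.(a.X)\{a,b} + b.0)\{a,b} | ·
Q's transition system — 4 states:
  t0 = rec X. b.a.X\{a,b} + a.(a.X)\{a,b} | —a→ t1, —b→ t2
  t1 = (a.(rec X. b.a.X\{a,b} + a.(a.X)\{a,b}))\{a,b} | ·
  t2 = a.(rec X. b.a.X\{a,b} + a.(a.X)\{a,b})\{a,b} | —a→ t3
  t3 = (rec X. b.a.X\{a,b} + a.(a.X)\{a,b})\{a,b} | ·
Coarsest stable partition (strong bisimilarity classes):
  B0 = {s0}
  B1 = {s1, s2, s4, t1, t3}
  B2 = {s3, t2}
  B3 = {t0}
s0 ∈ B0, t0 ∈ B3 → different blocks

NO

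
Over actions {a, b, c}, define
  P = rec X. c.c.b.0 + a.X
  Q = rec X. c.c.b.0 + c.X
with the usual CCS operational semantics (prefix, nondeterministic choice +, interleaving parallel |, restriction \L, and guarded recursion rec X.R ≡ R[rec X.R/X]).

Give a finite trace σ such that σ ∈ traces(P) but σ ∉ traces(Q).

P's transition system — 4 states:
  s0 = rec X. c.c.b.0 + a.X → ··a··> s0, ··c··> s1
  s1 = c.b.0 → ··c··> s2
  s2 = b.0 → ··b··> s3
  s3 = 0 → deadlocked
Q's transition system — 4 states:
  t0 = rec X. c.c.b.0 + c.X → ··c··> t0, ··c··> t1
  t1 = c.b.0 → ··c··> t2
  t2 = b.0 → ··b··> t3
  t3 = 0 → deadlocked
Executing a from P (initial set {s0}):
  step 1 (a): {s0}
  — P admits the full trace.
Executing a from Q (initial set {t0}):
  step 1 (a): ∅ (Q stuck)

a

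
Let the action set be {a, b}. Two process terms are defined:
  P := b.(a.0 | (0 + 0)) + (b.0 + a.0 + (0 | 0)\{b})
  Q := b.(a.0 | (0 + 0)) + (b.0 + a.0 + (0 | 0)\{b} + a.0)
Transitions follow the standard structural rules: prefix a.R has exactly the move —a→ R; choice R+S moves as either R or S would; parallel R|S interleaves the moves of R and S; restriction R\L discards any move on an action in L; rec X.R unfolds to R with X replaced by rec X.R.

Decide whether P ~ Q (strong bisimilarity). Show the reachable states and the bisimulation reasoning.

bisimilar

P's transition system — 4 states:
  p0 = b.(a.0 | (0 + 0)) + (b.0 + a.0 + (0 | 0)\{b}) ⊢ =a=> p1, =b=> p1, =b=> p2
  p1 = 0 ⊢ ∅
  p2 = a.0 | (0 + 0) ⊢ =a=> p3
  p3 = 0 | (0 + 0) ⊢ ∅
Q's transition system — 4 states:
  q0 = b.(a.0 | (0 + 0)) + (b.0 + a.0 + (0 | 0)\{b} + a.0) ⊢ =a=> q1, =b=> q1, =b=> q2
  q1 = 0 ⊢ ∅
  q2 = a.0 | (0 + 0) ⊢ =a=> q3
  q3 = 0 | (0 + 0) ⊢ ∅
Coarsest stable partition (strong bisimilarity classes):
  B0 = {p0, q0}
  B1 = {p1, p3, q1, q3}
  B2 = {p2, q2}
p0 ∈ B0, q0 ∈ B0 → same block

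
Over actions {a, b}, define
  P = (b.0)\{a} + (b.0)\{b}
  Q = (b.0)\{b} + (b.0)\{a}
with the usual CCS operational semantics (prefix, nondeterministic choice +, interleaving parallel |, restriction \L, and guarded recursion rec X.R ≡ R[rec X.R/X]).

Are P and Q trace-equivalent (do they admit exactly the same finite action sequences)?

LTS(P): 2 reachable states
  s0 = (b.0)\{a} + (b.0)\{b} :: ··b··> s1
  s1 = 0\{a} :: stopped
LTS(Q): 2 reachable states
  t0 = (b.0)\{b} + (b.0)\{a} :: ··b··> t1
  t1 = 0\{a} :: stopped
Partition-refinement fixed point:
  B0 = {s0, t0}
  B1 = {s1, t1}
s0 ∈ B0, t0 ∈ B0 → same block
Bisimilar ⇒ trace-equivalent.

traces(P) = traces(Q)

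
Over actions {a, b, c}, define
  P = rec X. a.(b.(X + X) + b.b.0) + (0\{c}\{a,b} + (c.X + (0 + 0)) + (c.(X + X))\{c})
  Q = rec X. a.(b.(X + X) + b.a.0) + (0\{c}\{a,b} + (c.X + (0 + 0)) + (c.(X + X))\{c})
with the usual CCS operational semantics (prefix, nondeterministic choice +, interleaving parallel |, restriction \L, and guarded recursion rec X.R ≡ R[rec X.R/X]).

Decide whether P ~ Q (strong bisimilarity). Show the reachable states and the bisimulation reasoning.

Reachable graph of P (5 states):
  s0 = rec X. a.(b.(X + X) + b.b.0) + (0\{c}\{a,b} + (c.X + (0 + 0)) + (c.(X + X))\{c}) | —a→ s1, —c→ s0
  s1 = b.((rec X. a.(b.(X + X) + b.b.0) + (0\{c}\{a,b} + (c.X + (0 + 0)) + (c.(X + X))\{c})) + (rec X. a.(b.(X + X) + b.b.0) + (0\{c}\{a,b} + (c.X + (0 + 0)) + (c.(X + X))\{c}))) + b.b.0 | —b→ s2, —b→ s3
  s2 = (rec X. a.(b.(X + X) + b.b.0) + (0\{c}\{a,b} + (c.X + (0 + 0)) + (c.(X + X))\{c})) + (rec X. a.(b.(X + X) + b.b.0) + (0\{c}\{a,b} + (c.X + (0 + 0)) + (c.(X + X))\{c})) | —a→ s1, —c→ s0
  s3 = b.0 | —b→ s4
  s4 = 0 | deadlocked
Reachable graph of Q (5 states):
  t0 = rec X. a.(b.(X + X) + b.a.0) + (0\{c}\{a,b} + (c.X + (0 + 0)) + (c.(X + X))\{c}) | —a→ t1, —c→ t0
  t1 = b.((rec X. a.(b.(X + X) + b.a.0) + (0\{c}\{a,b} + (c.X + (0 + 0)) + (c.(X + X))\{c})) + (rec X. a.(b.(X + X) + b.a.0) + (0\{c}\{a,b} + (c.X + (0 + 0)) + (c.(X + X))\{c}))) + b.a.0 | —b→ t2, —b→ t3
  t2 = (rec X. a.(b.(X + X) + b.a.0) + (0\{c}\{a,b} + (c.X + (0 + 0)) + (c.(X + X))\{c})) + (rec X. a.(b.(X + X) + b.a.0) + (0\{c}\{a,b} + (c.X + (0 + 0)) + (c.(X + X))\{c})) | —a→ t1, —c→ t0
  t3 = a.0 | —a→ t4
  t4 = 0 | deadlocked
Bisimilarity quotient blocks:
  B0 = {s0, s2}
  B1 = {s1}
  B2 = {s3}
  B3 = {s4, t4}
  B4 = {t0, t2}
  B5 = {t1}
  B6 = {t3}
s0 ∈ B0, t0 ∈ B4 → different blocks

P ≁ Q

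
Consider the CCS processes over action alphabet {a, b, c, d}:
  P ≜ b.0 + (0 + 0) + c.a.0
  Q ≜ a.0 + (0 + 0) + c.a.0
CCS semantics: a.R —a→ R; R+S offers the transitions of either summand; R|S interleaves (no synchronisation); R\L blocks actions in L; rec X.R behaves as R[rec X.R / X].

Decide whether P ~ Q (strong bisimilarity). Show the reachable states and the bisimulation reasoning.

P's transition system — 3 states:
  p0 = b.0 + (0 + 0) + c.a.0 → —b→ p1, —c→ p2
  p1 = 0 → deadlocked
  p2 = a.0 → —a→ p1
Q's transition system — 3 states:
  q0 = a.0 + (0 + 0) + c.a.0 → —a→ q1, —c→ q2
  q1 = 0 → deadlocked
  q2 = a.0 → —a→ q1
Bisimilarity quotient blocks:
  B0 = {p0}
  B1 = {p2, q2}
  B2 = {p1, q1}
  B3 = {q0}
p0 ∈ B0, q0 ∈ B3 → different blocks

P ≁ Q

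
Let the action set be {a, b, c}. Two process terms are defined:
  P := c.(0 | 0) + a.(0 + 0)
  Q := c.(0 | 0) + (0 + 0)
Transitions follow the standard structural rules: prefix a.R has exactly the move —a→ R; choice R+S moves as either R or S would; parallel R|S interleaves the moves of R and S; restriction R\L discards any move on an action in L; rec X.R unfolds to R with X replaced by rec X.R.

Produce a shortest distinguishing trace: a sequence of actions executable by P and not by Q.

a

P's transition system — 3 states:
  s0 = c.(0 | 0) + a.(0 + 0) ⊢ --a--▸ s1, --c--▸ s2
  s1 = 0 + 0 ⊢ deadlocked
  s2 = 0 | 0 ⊢ deadlocked
Q's transition system — 2 states:
  t0 = c.(0 | 0) + (0 + 0) ⊢ --c--▸ t1
  t1 = 0 | 0 ⊢ deadlocked
Executing a from P (initial set {s0}):
  after a @ step 1: {s1}
  — P admits the full trace.
Executing a from Q (initial set {t0}):
  after a @ step 1: ∅  — Q cannot continue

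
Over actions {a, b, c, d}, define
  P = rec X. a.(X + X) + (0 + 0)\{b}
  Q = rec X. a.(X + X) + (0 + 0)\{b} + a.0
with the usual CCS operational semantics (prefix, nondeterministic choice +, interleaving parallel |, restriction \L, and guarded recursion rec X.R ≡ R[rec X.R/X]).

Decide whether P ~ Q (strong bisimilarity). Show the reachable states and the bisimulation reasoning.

NO

Reachable graph of P (2 states):
  m0 = rec X. a.(X + X) + (0 + 0)\{b} → --a--▸ m1
  m1 = (rec X. a.(X + X) + (0 + 0)\{b}) + (rec X. a.(X + X) + (0 + 0)\{b}) → --a--▸ m1
Reachable graph of Q (3 states):
  n0 = rec X. a.(X + X) + (0 + 0)\{b} + a.0 → --a--▸ n1, --a--▸ n2
  n1 = (rec X. a.(X + X) + (0 + 0)\{b} + a.0) + (rec X. a.(X + X) + (0 + 0)\{b} + a.0) → --a--▸ n1, --a--▸ n2
  n2 = 0 → deadlocked
Bisimilarity quotient blocks:
  B0 = {m0, m1}
  B1 = {n0, n1}
  B2 = {n2}
m0 ∈ B0, n0 ∈ B1 → different blocks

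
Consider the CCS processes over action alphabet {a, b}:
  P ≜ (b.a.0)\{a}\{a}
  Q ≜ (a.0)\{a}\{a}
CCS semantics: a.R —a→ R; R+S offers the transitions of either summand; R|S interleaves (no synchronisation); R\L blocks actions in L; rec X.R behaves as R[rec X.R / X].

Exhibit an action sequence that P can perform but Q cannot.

LTS(P): 2 reachable states
  u0 = (b.a.0)\{a}\{a} :: ··b··> u1
  u1 = (a.0)\{a}\{a} :: ·
LTS(Q): 1 reachable states
  v0 = (a.0)\{a}\{a} :: ·
Run σ = ⟨b⟩ on P: start {u0}
  after b @ step 1: {u1}
  ✓ P
Run σ = ⟨b⟩ on Q: start {v0}
  after b @ step 1: ∅  — Q cannot continue

b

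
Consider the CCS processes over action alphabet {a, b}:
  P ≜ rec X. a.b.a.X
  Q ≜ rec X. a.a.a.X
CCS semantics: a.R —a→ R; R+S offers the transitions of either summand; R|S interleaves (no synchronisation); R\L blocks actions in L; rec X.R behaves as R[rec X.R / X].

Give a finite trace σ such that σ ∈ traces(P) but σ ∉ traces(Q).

ab

P's transition system — 3 states:
  p0 = rec X. a.b.a.X | —a→ p1
  p1 = b.a.(rec X. a.b.a.X) | —b→ p2
  p2 = a.(rec X. a.b.a.X) | —a→ p0
Q's transition system — 3 states:
  q0 = rec X. a.a.a.X | —a→ q1
  q1 = a.a.(rec X. a.a.a.X) | —a→ q2
  q2 = a.(rec X. a.a.a.X) | —a→ q0
Trace ⟨ab⟩ through P, begin at {p0}:
  step 1 (a): {p1}
  step 2 (b): {p2}
  P completes σ.
Trace ⟨ab⟩ through Q, begin at {q0}:
  step 1 (a): {q1}
  step 2 (b): ∅  — Q cannot continue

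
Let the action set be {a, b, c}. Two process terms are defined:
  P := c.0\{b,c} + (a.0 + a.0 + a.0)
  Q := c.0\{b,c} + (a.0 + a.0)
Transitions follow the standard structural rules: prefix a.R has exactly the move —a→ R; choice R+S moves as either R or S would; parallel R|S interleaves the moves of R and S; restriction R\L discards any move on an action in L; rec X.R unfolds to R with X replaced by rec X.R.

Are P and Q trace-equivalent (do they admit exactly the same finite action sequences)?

P's transition system — 3 states:
  u0 = c.0\{b,c} + (a.0 + a.0 + a.0) :: —a→ u1, —c→ u2
  u1 = 0 :: ∅
  u2 = 0\{b,c} :: ∅
Q's transition system — 3 states:
  v0 = c.0\{b,c} + (a.0 + a.0) :: —a→ v1, —c→ v2
  v1 = 0 :: ∅
  v2 = 0\{b,c} :: ∅
Partition-refinement fixed point:
  B0 = {u0, v0}
  B1 = {u1, u2, v1, v2}
u0 ∈ B0, v0 ∈ B0 → same block
Bisimilar ⇒ trace-equivalent.

YES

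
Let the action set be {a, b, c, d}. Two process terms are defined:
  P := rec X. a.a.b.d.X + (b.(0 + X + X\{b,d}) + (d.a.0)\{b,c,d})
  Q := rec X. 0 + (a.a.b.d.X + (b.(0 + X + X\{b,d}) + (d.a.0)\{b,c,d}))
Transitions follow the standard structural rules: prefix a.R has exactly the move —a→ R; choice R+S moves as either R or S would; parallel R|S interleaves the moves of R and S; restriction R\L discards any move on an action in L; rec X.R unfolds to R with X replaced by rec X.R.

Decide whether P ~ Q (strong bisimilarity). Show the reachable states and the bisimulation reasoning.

Reachable graph of P (7 states):
  s0 = rec X. a.a.b.d.X + (b.(0 + X + X\{b,d}) + (d.a.0)\{b,c,d}) ⊢ ··a··> s1, ··b··> s2
  s1 = a.b.d.(rec X. a.a.b.d.X + (b.(0 + X + X\{b,d}) + (d.a.0)\{b,c,d})) ⊢ ··a··> s3
  s2 = 0 + (rec X. a.a.b.d.X + (b.(0 + X + X\{b,d}) + (d.a.0)\{b,c,d})) + (rec X. a.a.b.d.X + (b.(0 + X + X\{b,d}) + (d.a.0)\{b,c,d}))\{b,d} ⊢ ··a··> s1, ··a··> s4, ··b··> s2
  s3 = b.d.(rec X. a.a.b.d.X + (b.(0 + X + X\{b,d}) + (d.a.0)\{b,c,d})) ⊢ ··b··> s5
  s4 = (a.b.d.(rec X. a.a.b.d.X + (b.(0 + X + X\{b,d}) + (d.a.0)\{b,c,d})))\{b,d} ⊢ ··a··> s6
  s5 = d.(rec X. a.a.b.d.X + (b.(0 + X + X\{b,d}) + (d.a.0)\{b,c,d})) ⊢ ··d··> s0
  s6 = (b.d.(rec X. a.a.b.d.X + (b.(0 + X + X\{b,d}) + (d.a.0)\{b,c,d})))\{b,d} ⊢ ∅
Reachable graph of Q (7 states):
  t0 = rec X. 0 + (a.a.b.d.X + (b.(0 + X + X\{b,d}) + (d.a.0)\{b,c,d})) ⊢ ··a··> t1, ··b··> t2
  t1 = a.b.d.(rec X. 0 + (a.a.b.d.X + (b.(0 + X + X\{b,d}) + (d.a.0)\{b,c,d}))) ⊢ ··a··> t3
  t2 = 0 + (rec X. 0 + (a.a.b.d.X + (b.(0 + X + X\{b,d}) + (d.a.0)\{b,c,d}))) + (rec X. 0 + (a.a.b.d.X + (b.(0 + X + X\{b,d}) + (d.a.0)\{b,c,d})))\{b,d} ⊢ ··a··> t1, ··a··> t4, ··b··> t2
  t3 = b.d.(rec X. 0 + (a.a.b.d.X + (b.(0 + X + X\{b,d}) + (d.a.0)\{b,c,d}))) ⊢ ··b··> t5
  t4 = (a.b.d.(rec X. 0 + (a.a.b.d.X + (b.(0 + X + X\{b,d}) + (d.a.0)\{b,c,d}))))\{b,d} ⊢ ··a··> t6
  t5 = d.(rec X. 0 + (a.a.b.d.X + (b.(0 + X + X\{b,d}) + (d.a.0)\{b,c,d}))) ⊢ ··d··> t0
  t6 = (b.d.(rec X. 0 + (a.a.b.d.X + (b.(0 + X + X\{b,d}) + (d.a.0)\{b,c,d}))))\{b,d} ⊢ ∅
Coarsest stable partition (strong bisimilarity classes):
  B0 = {s0, t0}
  B1 = {s1, t1}
  B2 = {s3, t3}
  B3 = {s5, t5}
  B4 = {s2, t2}
  B5 = {s4, t4}
  B6 = {s6, t6}
s0 ∈ B0, t0 ∈ B0 → same block

YES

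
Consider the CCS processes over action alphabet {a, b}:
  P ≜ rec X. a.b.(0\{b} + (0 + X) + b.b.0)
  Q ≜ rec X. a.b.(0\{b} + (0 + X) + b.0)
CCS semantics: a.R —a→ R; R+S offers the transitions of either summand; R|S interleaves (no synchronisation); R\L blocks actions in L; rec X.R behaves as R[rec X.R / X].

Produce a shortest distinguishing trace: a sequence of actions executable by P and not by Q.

abbb

LTS(P): 5 reachable states
  s0 = rec X. a.b.(0\{b} + (0 + X) + b.b.0) :: --a--▸ s1
  s1 = b.(0\{b} + (0 + (rec X. a.b.(0\{b} + (0 + X) + b.b.0))) + b.b.0) :: --b--▸ s2
  s2 = 0\{b} + (0 + (rec X. a.b.(0\{b} + (0 + X) + b.b.0))) + b.b.0 :: --a--▸ s1, --b--▸ s3
  s3 = b.0 :: --b--▸ s4
  s4 = 0 :: stopped
LTS(Q): 4 reachable states
  t0 = rec X. a.b.(0\{b} + (0 + X) + b.0) :: --a--▸ t1
  t1 = b.(0\{b} + (0 + (rec X. a.b.(0\{b} + (0 + X) + b.0))) + b.0) :: --b--▸ t2
  t2 = 0\{b} + (0 + (rec X. a.b.(0\{b} + (0 + X) + b.0))) + b.0 :: --a--▸ t1, --b--▸ t3
  t3 = 0 :: stopped
Run σ = ⟨abbb⟩ on P: start {s0}
  step 1 (a): {s1}
  step 2 (b): {s2}
  step 3 (b): {s3}
  step 4 (b): {s4}
  ✓ P
Run σ = ⟨abbb⟩ on Q: start {t0}
  step 1 (a): {t1}
  step 2 (b): {t2}
  step 3 (b): {t3}
  step 4 (b): no successor for Q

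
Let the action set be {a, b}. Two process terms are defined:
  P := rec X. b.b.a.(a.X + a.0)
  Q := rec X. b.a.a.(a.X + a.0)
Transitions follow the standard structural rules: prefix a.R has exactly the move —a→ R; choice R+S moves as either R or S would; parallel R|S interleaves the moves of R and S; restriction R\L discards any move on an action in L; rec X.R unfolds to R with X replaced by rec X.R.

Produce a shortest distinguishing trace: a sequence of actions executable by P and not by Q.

bb

P's transition system — 5 states:
  m0 = rec X. b.b.a.(a.X + a.0) | ··b··> m1
  m1 = b.a.(a.(rec X. b.b.a.(a.X + a.0)) + a.0) | ··b··> m2
  m2 = a.(a.(rec X. b.b.a.(a.X + a.0)) + a.0) | ··a··> m3
  m3 = a.(rec X. b.b.a.(a.X + a.0)) + a.0 | ··a··> m0, ··a··> m4
  m4 = 0 | ·
Q's transition system — 5 states:
  n0 = rec X. b.a.a.(a.X + a.0) | ··b··> n1
  n1 = a.a.(a.(rec X. b.a.a.(a.X + a.0)) + a.0) | ··a··> n2
  n2 = a.(a.(rec X. b.a.a.(a.X + a.0)) + a.0) | ··a··> n3
  n3 = a.(rec X. b.a.a.(a.X + a.0)) + a.0 | ··a··> n0, ··a··> n4
  n4 = 0 | ·
Trace ⟨bb⟩ through P, begin at {m0}:
  step 1 (b): {m1}
  step 2 (b): {m2}
  ✓ P
Trace ⟨bb⟩ through Q, begin at {n0}:
  step 1 (b): {n1}
  step 2 (b): ∅  — Q cannot continue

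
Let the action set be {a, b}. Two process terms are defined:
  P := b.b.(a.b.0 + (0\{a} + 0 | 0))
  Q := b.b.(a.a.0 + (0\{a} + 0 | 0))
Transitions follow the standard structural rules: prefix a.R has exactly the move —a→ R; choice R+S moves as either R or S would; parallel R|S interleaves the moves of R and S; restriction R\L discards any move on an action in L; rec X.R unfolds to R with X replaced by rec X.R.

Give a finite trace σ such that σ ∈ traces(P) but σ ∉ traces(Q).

bbab

Reachable graph of P (5 states):
  u0 = b.b.(a.b.0 + (0\{a} + 0 | 0)) ⊢ --b--▸ u1
  u1 = b.(a.b.0 + (0\{a} + 0 | 0)) ⊢ --b--▸ u2
  u2 = a.b.0 + (0\{a} + 0 | 0) ⊢ --a--▸ u3
  u3 = b.0 ⊢ --b--▸ u4
  u4 = 0 ⊢ ·
Reachable graph of Q (5 states):
  v0 = b.b.(a.a.0 + (0\{a} + 0 | 0)) ⊢ --b--▸ v1
  v1 = b.(a.a.0 + (0\{a} + 0 | 0)) ⊢ --b--▸ v2
  v2 = a.a.0 + (0\{a} + 0 | 0) ⊢ --a--▸ v3
  v3 = a.0 ⊢ --a--▸ v4
  v4 = 0 ⊢ ·
Trace ⟨bbab⟩ through P, begin at {u0}:
  [1] b ⇒ {u1}
  [2] b ⇒ {u2}
  [3] a ⇒ {u3}
  [4] b ⇒ {u4}
  — P admits the full trace.
Trace ⟨bbab⟩ through Q, begin at {v0}:
  [1] b ⇒ {v1}
  [2] b ⇒ {v2}
  [3] a ⇒ {v3}
  [4] b ⇒ no successor for Q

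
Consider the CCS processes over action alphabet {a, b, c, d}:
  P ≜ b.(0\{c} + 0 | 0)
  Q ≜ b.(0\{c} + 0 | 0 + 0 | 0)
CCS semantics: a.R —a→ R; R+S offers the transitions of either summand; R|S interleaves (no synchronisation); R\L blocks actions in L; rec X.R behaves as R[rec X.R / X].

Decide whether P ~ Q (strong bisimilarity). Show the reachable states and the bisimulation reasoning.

bisimilar

P's transition system — 2 states:
  p0 = b.(0\{c} + 0 | 0) ⊢ -b-> p1
  p1 = 0\{c} + 0 | 0 ⊢ ·
Q's transition system — 2 states:
  q0 = b.(0\{c} + 0 | 0 + 0 | 0) ⊢ -b-> q1
  q1 = 0\{c} + 0 | 0 + 0 | 0 ⊢ ·
Bisimilarity quotient blocks:
  B0 = {p0, q0}
  B1 = {p1, q1}
p0 ∈ B0, q0 ∈ B0 → same block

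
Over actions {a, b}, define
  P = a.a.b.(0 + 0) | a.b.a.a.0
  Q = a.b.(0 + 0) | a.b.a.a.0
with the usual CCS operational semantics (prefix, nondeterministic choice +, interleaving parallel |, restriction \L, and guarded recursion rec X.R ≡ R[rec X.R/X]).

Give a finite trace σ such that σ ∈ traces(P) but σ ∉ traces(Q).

P's transition system — 20 states:
  p0 = a.a.b.(0 + 0) | a.b.a.a.0 → --a--▸ p1, --a--▸ p2
  p1 = a.a.b.(0 + 0) | b.a.a.0 → --a--▸ p3, --b--▸ p4
  p2 = a.b.(0 + 0) | a.b.a.a.0 → --a--▸ p3, --a--▸ p5
  p3 = a.b.(0 + 0) | b.a.a.0 → --a--▸ p6, --b--▸ p7
  p4 = a.a.b.(0 + 0) | a.a.0 → --a--▸ p7, --a--▸ p8
  p5 = b.(0 + 0) | a.b.a.a.0 → --a--▸ p6, --b--▸ p9
  p6 = b.(0 + 0) | b.a.a.0 → --b--▸ p10, --b--▸ p11
  p7 = a.b.(0 + 0) | a.a.0 → --a--▸ p11, --a--▸ p12
  p8 = a.a.b.(0 + 0) | a.0 → --a--▸ p12, --a--▸ p13
  p9 = (0 + 0) | a.b.a.a.0 → --a--▸ p10
  p10 = (0 + 0) | b.a.a.0 → --b--▸ p14
  p11 = b.(0 + 0) | a.a.0 → --a--▸ p15, --b--▸ p14
  p12 = a.b.(0 + 0) | a.0 → --a--▸ p15, --a--▸ p16
  p13 = a.a.b.(0 + 0) | 0 → --a--▸ p16
  p14 = (0 + 0) | a.a.0 → --a--▸ p17
  p15 = b.(0 + 0) | a.0 → --a--▸ p18, --b--▸ p17
  p16 = a.b.(0 + 0) | 0 → --a--▸ p18
  p17 = (0 + 0) | a.0 → --a--▸ p19
  p18 = b.(0 + 0) | 0 → --b--▸ p19
  p19 = (0 + 0) | 0 → ·
Q's transition system — 15 states:
  q0 = a.b.(0 + 0) | a.b.a.a.0 → --a--▸ q1, --a--▸ q2
  q1 = a.b.(0 + 0) | b.a.a.0 → --a--▸ q3, --b--▸ q4
  q2 = b.(0 + 0) | a.b.a.a.0 → --a--▸ q3, --b--▸ q5
  q3 = b.(0 + 0) | b.a.a.0 → --b--▸ q6, --b--▸ q7
  q4 = a.b.(0 + 0) | a.a.0 → --a--▸ q7, --a--▸ q8
  q5 = (0 + 0) | a.b.a.a.0 → --a--▸ q6
  q6 = (0 + 0) | b.a.a.0 → --b--▸ q9
  q7 = b.(0 + 0) | a.a.0 → --a--▸ q10, --b--▸ q9
  q8 = a.b.(0 + 0) | a.0 → --a--▸ q10, --a--▸ q11
  q9 = (0 + 0) | a.a.0 → --a--▸ q12
  q10 = b.(0 + 0) | a.0 → --a--▸ q13, --b--▸ q12
  q11 = a.b.(0 + 0) | 0 → --a--▸ q13
  q12 = (0 + 0) | a.0 → --a--▸ q14
  q13 = b.(0 + 0) | 0 → --b--▸ q14
  q14 = (0 + 0) | 0 → ·
Trace ⟨aaa⟩ through P, begin at {p0}:
  after a @ step 1: {p1, p2}
  after a @ step 2: {p3, p5}
  after a @ step 3: {p6}
  ✓ P
Trace ⟨aaa⟩ through Q, begin at {q0}:
  after a @ step 1: {q1, q2}
  after a @ step 2: {q3}
  after a @ step 3: ∅ (Q stuck)

aaa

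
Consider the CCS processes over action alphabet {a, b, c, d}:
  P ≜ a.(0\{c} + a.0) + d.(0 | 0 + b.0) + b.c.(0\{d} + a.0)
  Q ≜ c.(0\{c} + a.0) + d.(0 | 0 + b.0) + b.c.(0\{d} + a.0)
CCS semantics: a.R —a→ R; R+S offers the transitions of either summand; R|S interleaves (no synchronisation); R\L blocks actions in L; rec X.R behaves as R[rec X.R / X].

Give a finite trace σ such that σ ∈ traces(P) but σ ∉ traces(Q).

P's transition system — 6 states:
  u0 = a.(0\{c} + a.0) + d.(0 | 0 + b.0) + b.c.(0\{d} + a.0) has moves -a-> u1, -b-> u2, -d-> u3
  u1 = 0\{c} + a.0 has moves -a-> u4
  u2 = c.(0\{d} + a.0) has moves -c-> u5
  u3 = 0 | 0 + b.0 has moves -b-> u4
  u4 = 0 has moves ·
  u5 = 0\{d} + a.0 has moves -a-> u4
Q's transition system — 6 states:
  v0 = c.(0\{c} + a.0) + d.(0 | 0 + b.0) + b.c.(0\{d} + a.0) has moves -b-> v1, -c-> v2, -d-> v3
  v1 = c.(0\{d} + a.0) has moves -c-> v4
  v2 = 0\{c} + a.0 has moves -a-> v5
  v3 = 0 | 0 + b.0 has moves -b-> v5
  v4 = 0\{d} + a.0 has moves -a-> v5
  v5 = 0 has moves ·
Executing a from P (initial set {u0}):
  [1] a ⇒ {u1}
  — P admits the full trace.
Executing a from Q (initial set {v0}):
  [1] a ⇒ ∅  — Q cannot continue

a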